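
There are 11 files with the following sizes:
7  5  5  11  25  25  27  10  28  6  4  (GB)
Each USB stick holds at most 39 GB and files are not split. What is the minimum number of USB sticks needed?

4

Total = 28 + 27 + 25 + 25 + 11 + 10 + 7 + 6 + 5 + 5 + 4 = 153 GB.
Lower bound: ⌈153/39⌉ = 4 USB sticks.
A packing using 4 USB sticks:
  USB stick 1: 28 + 11 = 39
  USB stick 2: 27 + 10 = 37
  USB stick 3: 25 + 7 + 6 = 38
  USB stick 4: 25 + 5 + 5 + 4 = 39
This matches the lower bound, so 4 is optimal.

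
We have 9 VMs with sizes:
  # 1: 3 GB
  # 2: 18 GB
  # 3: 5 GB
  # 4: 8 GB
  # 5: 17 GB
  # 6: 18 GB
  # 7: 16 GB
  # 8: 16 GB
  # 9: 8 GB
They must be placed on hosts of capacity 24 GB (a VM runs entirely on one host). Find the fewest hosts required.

Total = 18 + 18 + 17 + 16 + 16 + 8 + 8 + 5 + 3 = 109 GB.
Lower bound: ⌈109/24⌉ = 5 hosts.
A packing using 5 hosts:
  host 1: 18 + 5 = 23
  host 2: 18 + 3 = 21
  host 3: 17 = 17
  host 4: 16 + 8 = 24
  host 5: 16 + 8 = 24
This matches the lower bound, so 5 is optimal.

5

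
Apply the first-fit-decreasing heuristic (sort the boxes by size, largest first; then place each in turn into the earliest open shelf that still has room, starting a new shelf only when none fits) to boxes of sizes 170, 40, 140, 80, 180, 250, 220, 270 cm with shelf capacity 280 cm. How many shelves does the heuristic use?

Sorted descending: 270, 250, 220, 180, 170, 140, 80, 40.
  270 → shelf 1 (new)  [load 270/280]
  250 → shelf 2 (new)  [load 250/280]
  220 → shelf 3 (new)  [load 220/280]
  180 → shelf 4 (new)  [load 180/280]
  170 → shelf 5 (new)  [load 170/280]
  140 → shelf 6 (new)  [load 140/280]
  80 → shelf 4  [load 260/280]
  40 → shelf 3  [load 260/280]
6 shelves opened.

6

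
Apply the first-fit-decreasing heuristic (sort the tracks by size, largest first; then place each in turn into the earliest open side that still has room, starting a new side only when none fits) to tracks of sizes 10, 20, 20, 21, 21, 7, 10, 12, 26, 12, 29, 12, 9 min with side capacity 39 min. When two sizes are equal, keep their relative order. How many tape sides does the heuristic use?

Sorted descending: 29, 26, 21, 21, 20, 20, 12, 12, 12, 10, 10, 9, 7.
  29 → side 1 (new)  [load 29/39]
  26 → side 2 (new)  [load 26/39]
  21 → side 3 (new)  [load 21/39]
  21 → side 4 (new)  [load 21/39]
  20 → side 5 (new)  [load 20/39]
  20 → side 6 (new)  [load 20/39]
  12 → side 2  [load 38/39]
  12 → side 3  [load 33/39]
  12 → side 4  [load 33/39]
  10 → side 1  [load 39/39]
  10 → side 5  [load 30/39]
  9 → side 5  [load 39/39]
  7 → side 6  [load 27/39]
6 tape sides opened.

6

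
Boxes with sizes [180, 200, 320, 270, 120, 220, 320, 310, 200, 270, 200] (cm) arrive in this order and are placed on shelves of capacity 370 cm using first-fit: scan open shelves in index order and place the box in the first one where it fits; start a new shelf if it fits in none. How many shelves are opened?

10

  180 → shelf 1 (new)  [load 180/370]
  200 → shelf 2 (new)  [load 200/370]
  320 → shelf 3 (new)  [load 320/370]
  270 → shelf 4 (new)  [load 270/370]
  120 → shelf 1  [load 300/370]
  220 → shelf 5 (new)  [load 220/370]
  320 → shelf 6 (new)  [load 320/370]
  310 → shelf 7 (new)  [load 310/370]
  200 → shelf 8 (new)  [load 200/370]
  270 → shelf 9 (new)  [load 270/370]
  200 → shelf 10 (new)  [load 200/370]
10 shelves opened.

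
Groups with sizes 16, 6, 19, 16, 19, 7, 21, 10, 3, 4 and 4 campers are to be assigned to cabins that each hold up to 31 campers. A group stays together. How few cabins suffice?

5

Total = 21 + 19 + 19 + 16 + 16 + 10 + 7 + 6 + 4 + 4 + 3 = 125 campers.
Lower bound: ⌈125/31⌉ = 5 cabins.
A packing using 5 cabins:
  cabin 1: 21 + 10 = 31
  cabin 2: 19 + 7 + 4 = 30
  cabin 3: 19 + 6 + 4 = 29
  cabin 4: 16 + 3 = 19
  cabin 5: 16 = 16
This matches the lower bound, so 5 is optimal.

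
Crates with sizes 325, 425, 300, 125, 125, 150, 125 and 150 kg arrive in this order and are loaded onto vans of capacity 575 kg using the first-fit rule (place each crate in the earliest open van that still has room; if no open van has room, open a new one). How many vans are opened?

3

  325 → van 1 (new)  [load 325/575]
  425 → van 2 (new)  [load 425/575]
  300 → van 3 (new)  [load 300/575]
  125 → van 1  [load 450/575]
  125 → van 1  [load 575/575]
  150 → van 2  [load 575/575]
  125 → van 3  [load 425/575]
  150 → van 3  [load 575/575]
3 vans opened.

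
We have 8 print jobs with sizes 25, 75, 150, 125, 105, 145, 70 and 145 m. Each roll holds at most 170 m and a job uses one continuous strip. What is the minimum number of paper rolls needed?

Total = 150 + 145 + 145 + 125 + 105 + 75 + 70 + 25 = 840 m.
Lower bound: ⌈840/170⌉ = 5 paper rolls.
A packing using 6 paper rolls:
  roll 1: 150 = 150
  roll 2: 145 + 25 = 170
  roll 3: 145 = 145
  roll 4: 125 = 125
  roll 5: 105 = 105
  roll 6: 75 + 70 = 145
No arrangement into 5 paper rolls stays within capacity, so 6 is optimal.

6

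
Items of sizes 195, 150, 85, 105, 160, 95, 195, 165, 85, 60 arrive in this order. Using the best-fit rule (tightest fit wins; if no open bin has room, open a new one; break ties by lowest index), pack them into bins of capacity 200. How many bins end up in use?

8

  195 → bin 1 (new)  [load 195/200]
  150 → bin 2 (new)  [load 150/200]
  85 → bin 3 (new)  [load 85/200]
  105 → bin 3  [load 190/200]
  160 → bin 4 (new)  [load 160/200]
  95 → bin 5 (new)  [load 95/200]
  195 → bin 6 (new)  [load 195/200]
  165 → bin 7 (new)  [load 165/200]
  85 → bin 5  [load 180/200]
  60 → bin 8 (new)  [load 60/200]
8 bins opened.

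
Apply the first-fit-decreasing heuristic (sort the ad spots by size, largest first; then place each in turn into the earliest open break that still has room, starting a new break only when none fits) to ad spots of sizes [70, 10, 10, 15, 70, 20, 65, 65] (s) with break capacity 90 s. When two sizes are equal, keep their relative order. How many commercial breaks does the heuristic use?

Sorted descending: 70, 70, 65, 65, 20, 15, 10, 10.
  70 → break 1 (new)  [load 70/90]
  70 → break 2 (new)  [load 70/90]
  65 → break 3 (new)  [load 65/90]
  65 → break 4 (new)  [load 65/90]
  20 → break 1  [load 90/90]
  15 → break 2  [load 85/90]
  10 → break 3  [load 75/90]
  10 → break 3  [load 85/90]
4 commercial breaks opened.

4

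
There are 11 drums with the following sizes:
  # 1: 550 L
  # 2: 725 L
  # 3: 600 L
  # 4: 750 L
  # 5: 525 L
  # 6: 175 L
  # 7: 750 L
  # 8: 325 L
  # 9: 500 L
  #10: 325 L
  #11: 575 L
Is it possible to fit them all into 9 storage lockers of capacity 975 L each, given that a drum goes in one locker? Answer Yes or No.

A valid assignment using 8 storage lockers:
  locker 1: 750 + 175 = 925
  locker 2: 750 = 750
  locker 3: 725 = 725
  locker 4: 600 + 325 = 925
  locker 5: 575 + 325 = 900
  locker 6: 550 = 550
  locker 7: 525 = 525
  locker 8: 500 = 500
That uses only 8 ≤ 9, so 9 storage lockers are enough.

Yes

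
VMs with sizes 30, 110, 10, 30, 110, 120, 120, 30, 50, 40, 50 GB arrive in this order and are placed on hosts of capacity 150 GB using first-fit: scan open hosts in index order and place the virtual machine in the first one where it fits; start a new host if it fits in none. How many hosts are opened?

  30 → host 1 (new)  [load 30/150]
  110 → host 1  [load 140/150]
  10 → host 1  [load 150/150]
  30 → host 2 (new)  [load 30/150]
  110 → host 2  [load 140/150]
  120 → host 3 (new)  [load 120/150]
  120 → host 4 (new)  [load 120/150]
  30 → host 3  [load 150/150]
  50 → host 5 (new)  [load 50/150]
  40 → host 5  [load 90/150]
  50 → host 5  [load 140/150]
5 hosts opened.

5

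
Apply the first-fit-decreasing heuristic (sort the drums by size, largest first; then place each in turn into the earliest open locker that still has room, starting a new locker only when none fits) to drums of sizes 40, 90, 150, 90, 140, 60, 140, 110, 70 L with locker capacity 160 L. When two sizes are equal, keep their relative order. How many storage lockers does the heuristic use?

6

Sorted descending: 150, 140, 140, 110, 90, 90, 70, 60, 40.
  150 → locker 1 (new)  [load 150/160]
  140 → locker 2 (new)  [load 140/160]
  140 → locker 3 (new)  [load 140/160]
  110 → locker 4 (new)  [load 110/160]
  90 → locker 5 (new)  [load 90/160]
  90 → locker 6 (new)  [load 90/160]
  70 → locker 5  [load 160/160]
  60 → locker 6  [load 150/160]
  40 → locker 4  [load 150/160]
6 storage lockers opened.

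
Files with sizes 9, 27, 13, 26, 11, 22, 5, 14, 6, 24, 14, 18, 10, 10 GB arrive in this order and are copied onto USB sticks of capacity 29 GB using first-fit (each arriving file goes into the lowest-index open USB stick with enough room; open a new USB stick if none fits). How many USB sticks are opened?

8

  9 → USB stick 1 (new)  [load 9/29]
  27 → USB stick 2 (new)  [load 27/29]
  13 → USB stick 1  [load 22/29]
  26 → USB stick 3 (new)  [load 26/29]
  11 → USB stick 4 (new)  [load 11/29]
  22 → USB stick 5 (new)  [load 22/29]
  5 → USB stick 1  [load 27/29]
  14 → USB stick 4  [load 25/29]
  6 → USB stick 5  [load 28/29]
  24 → USB stick 6 (new)  [load 24/29]
  14 → USB stick 7 (new)  [load 14/29]
  18 → USB stick 8 (new)  [load 18/29]
  10 → USB stick 7  [load 24/29]
  10 → USB stick 8  [load 28/29]
8 USB sticks opened.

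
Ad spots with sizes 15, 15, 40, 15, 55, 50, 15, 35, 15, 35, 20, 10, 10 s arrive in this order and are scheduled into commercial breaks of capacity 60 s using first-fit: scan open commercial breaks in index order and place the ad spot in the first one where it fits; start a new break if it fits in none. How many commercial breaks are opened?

6

  15 → break 1 (new)  [load 15/60]
  15 → break 1  [load 30/60]
  40 → break 2 (new)  [load 40/60]
  15 → break 1  [load 45/60]
  55 → break 3 (new)  [load 55/60]
  50 → break 4 (new)  [load 50/60]
  15 → break 1  [load 60/60]
  35 → break 5 (new)  [load 35/60]
  15 → break 2  [load 55/60]
  35 → break 6 (new)  [load 35/60]
  20 → break 5  [load 55/60]
  10 → break 4  [load 60/60]
  10 → break 6  [load 45/60]
6 commercial breaks opened.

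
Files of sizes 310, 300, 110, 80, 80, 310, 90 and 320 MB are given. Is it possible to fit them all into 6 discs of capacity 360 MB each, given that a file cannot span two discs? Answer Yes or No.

Yes

A valid assignment using 5 discs:
  disc 1: 320 = 320
  disc 2: 310 = 310
  disc 3: 310 = 310
  disc 4: 300 = 300
  disc 5: 110 + 90 + 80 + 80 = 360
That uses only 5 ≤ 6, so 6 discs are enough.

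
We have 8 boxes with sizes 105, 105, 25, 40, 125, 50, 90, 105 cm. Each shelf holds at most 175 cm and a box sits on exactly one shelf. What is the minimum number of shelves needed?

5

Total = 125 + 105 + 105 + 105 + 90 + 50 + 40 + 25 = 645 cm.
Lower bound: ⌈645/175⌉ = 4 shelves.
Also, 5 boxes each exceed 175/2 cm, and no two of those can share a shelf, so at least 5 shelves are needed.
A packing using 5 shelves:
  shelf 1: 125 + 50 = 175
  shelf 2: 105 + 40 + 25 = 170
  shelf 3: 105 = 105
  shelf 4: 105 = 105
  shelf 5: 90 = 90
This matches the lower bound, so 5 is optimal.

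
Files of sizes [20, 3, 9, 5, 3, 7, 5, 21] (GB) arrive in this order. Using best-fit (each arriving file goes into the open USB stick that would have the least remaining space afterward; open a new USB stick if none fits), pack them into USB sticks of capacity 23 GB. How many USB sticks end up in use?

4

  20 → USB stick 1 (new)  [load 20/23]
  3 → USB stick 1  [load 23/23]
  9 → USB stick 2 (new)  [load 9/23]
  5 → USB stick 2  [load 14/23]
  3 → USB stick 2  [load 17/23]
  7 → USB stick 3 (new)  [load 7/23]
  5 → USB stick 2  [load 22/23]
  21 → USB stick 4 (new)  [load 21/23]
4 USB sticks opened.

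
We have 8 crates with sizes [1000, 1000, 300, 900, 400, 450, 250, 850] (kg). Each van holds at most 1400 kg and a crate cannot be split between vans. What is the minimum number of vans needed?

Total = 1000 + 1000 + 900 + 850 + 450 + 400 + 300 + 250 = 5150 kg.
Lower bound: ⌈5150/1400⌉ = 4 vans.
A packing using 4 vans:
  van 1: 1000 + 400 = 1400
  van 2: 1000 + 300 = 1300
  van 3: 900 + 450 = 1350
  van 4: 850 + 250 = 1100
This matches the lower bound, so 4 is optimal.

4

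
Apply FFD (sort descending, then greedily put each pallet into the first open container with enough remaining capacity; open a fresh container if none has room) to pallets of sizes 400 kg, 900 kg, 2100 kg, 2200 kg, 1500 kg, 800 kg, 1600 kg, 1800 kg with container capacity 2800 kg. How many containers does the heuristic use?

Sorted descending: 2200, 2100, 1800, 1600, 1500, 900, 800, 400.
  2200 → container 1 (new)  [load 2200/2800]
  2100 → container 2 (new)  [load 2100/2800]
  1800 → container 3 (new)  [load 1800/2800]
  1600 → container 4 (new)  [load 1600/2800]
  1500 → container 5 (new)  [load 1500/2800]
  900 → container 3  [load 2700/2800]
  800 → container 4  [load 2400/2800]
  400 → container 1  [load 2600/2800]
5 containers opened.

5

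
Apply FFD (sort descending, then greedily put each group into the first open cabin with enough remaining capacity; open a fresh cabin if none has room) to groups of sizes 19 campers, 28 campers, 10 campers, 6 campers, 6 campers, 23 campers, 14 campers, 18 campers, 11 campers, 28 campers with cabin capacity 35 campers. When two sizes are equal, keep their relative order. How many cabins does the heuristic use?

5

Sorted descending: 28, 28, 23, 19, 18, 14, 11, 10, 6, 6.
  28 → cabin 1 (new)  [load 28/35]
  28 → cabin 2 (new)  [load 28/35]
  23 → cabin 3 (new)  [load 23/35]
  19 → cabin 4 (new)  [load 19/35]
  18 → cabin 5 (new)  [load 18/35]
  14 → cabin 4  [load 33/35]
  11 → cabin 3  [load 34/35]
  10 → cabin 5  [load 28/35]
  6 → cabin 1  [load 34/35]
  6 → cabin 2  [load 34/35]
5 cabins opened.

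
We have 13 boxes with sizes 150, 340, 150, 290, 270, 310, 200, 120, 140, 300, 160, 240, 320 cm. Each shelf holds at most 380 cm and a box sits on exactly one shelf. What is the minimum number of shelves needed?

10

Total = 340 + 320 + 310 + 300 + 290 + 270 + 240 + 200 + 160 + 150 + 150 + 140 + 120 = 2990 cm.
Lower bound: ⌈2990/380⌉ = 8 shelves.
A packing using 10 shelves:
  shelf 1: 340 = 340
  shelf 2: 320 = 320
  shelf 3: 310 = 310
  shelf 4: 300 = 300
  shelf 5: 290 = 290
  shelf 6: 270 = 270
  shelf 7: 240 + 140 = 380
  shelf 8: 200 + 160 = 360
  shelf 9: 150 + 150 = 300
  shelf 10: 120 = 120
No arrangement into 9 shelves stays within capacity, so 10 is optimal.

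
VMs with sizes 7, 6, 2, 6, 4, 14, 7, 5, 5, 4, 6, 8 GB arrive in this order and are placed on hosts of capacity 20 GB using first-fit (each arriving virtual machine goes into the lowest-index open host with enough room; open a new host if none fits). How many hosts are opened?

  7 → host 1 (new)  [load 7/20]
  6 → host 1  [load 13/20]
  2 → host 1  [load 15/20]
  6 → host 2 (new)  [load 6/20]
  4 → host 1  [load 19/20]
  14 → host 2  [load 20/20]
  7 → host 3 (new)  [load 7/20]
  5 → host 3  [load 12/20]
  5 → host 3  [load 17/20]
  4 → host 4 (new)  [load 4/20]
  6 → host 4  [load 10/20]
  8 → host 4  [load 18/20]
4 hosts opened.

4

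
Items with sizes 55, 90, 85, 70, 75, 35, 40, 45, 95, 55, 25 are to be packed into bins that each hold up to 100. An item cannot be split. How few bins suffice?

Total = 95 + 90 + 85 + 75 + 70 + 55 + 55 + 45 + 40 + 35 + 25 = 670.
Lower bound: ⌈670/100⌉ = 7 bins.
A packing using 8 bins:
  bin 1: 95 = 95
  bin 2: 90 = 90
  bin 3: 85 = 85
  bin 4: 75 + 25 = 100
  bin 5: 70 = 70
  bin 6: 55 + 45 = 100
  bin 7: 55 + 40 = 95
  bin 8: 35 = 35
No arrangement into 7 bins stays within capacity, so 8 is optimal.

8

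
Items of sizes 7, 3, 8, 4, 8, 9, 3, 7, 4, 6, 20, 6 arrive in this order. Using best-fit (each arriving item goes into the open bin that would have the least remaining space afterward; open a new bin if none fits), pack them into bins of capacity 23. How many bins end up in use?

  7 → bin 1 (new)  [load 7/23]
  3 → bin 1  [load 10/23]
  8 → bin 1  [load 18/23]
  4 → bin 1  [load 22/23]
  8 → bin 2 (new)  [load 8/23]
  9 → bin 2  [load 17/23]
  3 → bin 2  [load 20/23]
  7 → bin 3 (new)  [load 7/23]
  4 → bin 3  [load 11/23]
  6 → bin 3  [load 17/23]
  20 → bin 4 (new)  [load 20/23]
  6 → bin 3  [load 23/23]
4 bins opened.

4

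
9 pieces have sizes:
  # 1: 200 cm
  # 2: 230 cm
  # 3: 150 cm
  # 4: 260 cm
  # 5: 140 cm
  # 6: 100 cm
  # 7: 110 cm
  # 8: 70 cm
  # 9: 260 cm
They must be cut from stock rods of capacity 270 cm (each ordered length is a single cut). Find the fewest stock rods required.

Total = 260 + 260 + 230 + 200 + 150 + 140 + 110 + 100 + 70 = 1520 cm.
Lower bound: ⌈1520/270⌉ = 6 stock rods.
A packing using 6 stock rods:
  stock rod 1: 260 = 260
  stock rod 2: 260 = 260
  stock rod 3: 230 = 230
  stock rod 4: 200 + 70 = 270
  stock rod 5: 150 + 110 = 260
  stock rod 6: 140 + 100 = 240
This matches the lower bound, so 6 is optimal.

6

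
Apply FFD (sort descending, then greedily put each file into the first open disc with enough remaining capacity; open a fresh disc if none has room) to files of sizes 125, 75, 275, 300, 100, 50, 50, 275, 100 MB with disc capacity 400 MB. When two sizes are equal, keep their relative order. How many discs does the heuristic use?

Sorted descending: 300, 275, 275, 125, 100, 100, 75, 50, 50.
  300 → disc 1 (new)  [load 300/400]
  275 → disc 2 (new)  [load 275/400]
  275 → disc 3 (new)  [load 275/400]
  125 → disc 2  [load 400/400]
  100 → disc 1  [load 400/400]
  100 → disc 3  [load 375/400]
  75 → disc 4 (new)  [load 75/400]
  50 → disc 4  [load 125/400]
  50 → disc 4  [load 175/400]
4 discs opened.

4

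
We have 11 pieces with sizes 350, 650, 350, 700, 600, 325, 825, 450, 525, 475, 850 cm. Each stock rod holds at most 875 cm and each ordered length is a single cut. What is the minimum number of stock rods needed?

Total = 850 + 825 + 700 + 650 + 600 + 525 + 475 + 450 + 350 + 350 + 325 = 6100 cm.
Lower bound: ⌈6100/875⌉ = 7 stock rods.
Also, 8 pieces each exceed 875/2 cm, and no two of those can share a stock rod, so at least 8 stock rods are needed.
A packing using 8 stock rods:
  stock rod 1: 850 = 850
  stock rod 2: 825 = 825
  stock rod 3: 700 = 700
  stock rod 4: 650 = 650
  stock rod 5: 600 = 600
  stock rod 6: 525 + 350 = 875
  stock rod 7: 475 + 350 = 825
  stock rod 8: 450 + 325 = 775
This matches the lower bound, so 8 is optimal.

8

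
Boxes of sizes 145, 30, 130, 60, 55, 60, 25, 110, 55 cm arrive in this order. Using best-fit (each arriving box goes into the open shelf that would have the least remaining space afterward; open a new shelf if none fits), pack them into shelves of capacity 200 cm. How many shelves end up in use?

4

  145 → shelf 1 (new)  [load 145/200]
  30 → shelf 1  [load 175/200]
  130 → shelf 2 (new)  [load 130/200]
  60 → shelf 2  [load 190/200]
  55 → shelf 3 (new)  [load 55/200]
  60 → shelf 3  [load 115/200]
  25 → shelf 1  [load 200/200]
  110 → shelf 4 (new)  [load 110/200]
  55 → shelf 3  [load 170/200]
4 shelves opened.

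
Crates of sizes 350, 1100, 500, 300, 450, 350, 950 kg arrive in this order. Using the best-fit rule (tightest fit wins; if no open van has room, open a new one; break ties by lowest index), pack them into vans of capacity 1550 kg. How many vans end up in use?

  350 → van 1 (new)  [load 350/1550]
  1100 → van 1  [load 1450/1550]
  500 → van 2 (new)  [load 500/1550]
  300 → van 2  [load 800/1550]
  450 → van 2  [load 1250/1550]
  350 → van 3 (new)  [load 350/1550]
  950 → van 3  [load 1300/1550]
3 vans opened.

3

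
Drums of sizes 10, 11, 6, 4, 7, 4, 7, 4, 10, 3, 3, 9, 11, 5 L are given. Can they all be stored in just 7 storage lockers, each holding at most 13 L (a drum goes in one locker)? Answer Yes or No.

Total = 94 L; ⌈94/13⌉ = 8.
At least 8 storage lockers are required, but only 7 are allowed.

No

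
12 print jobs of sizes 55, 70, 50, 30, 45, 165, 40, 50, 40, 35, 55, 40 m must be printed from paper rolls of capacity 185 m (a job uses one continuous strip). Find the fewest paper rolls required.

Total = 165 + 70 + 55 + 55 + 50 + 50 + 45 + 40 + 40 + 40 + 35 + 30 = 675 m.
Lower bound: ⌈675/185⌉ = 4 paper rolls.
A packing using 4 paper rolls:
  roll 1: 165 = 165
  roll 2: 70 + 55 + 55 = 180
  roll 3: 50 + 50 + 45 + 40 = 185
  roll 4: 40 + 40 + 35 + 30 = 145
This matches the lower bound, so 4 is optimal.

4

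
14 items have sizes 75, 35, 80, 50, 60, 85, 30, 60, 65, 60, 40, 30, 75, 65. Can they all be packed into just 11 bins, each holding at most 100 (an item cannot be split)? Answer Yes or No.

Yes

A valid assignment using 10 bins:
  bin 1: 85 = 85
  bin 2: 80 = 80
  bin 3: 75 = 75
  bin 4: 75 = 75
  bin 5: 65 + 35 = 100
  bin 6: 65 + 30 = 95
  bin 7: 60 + 40 = 100
  bin 8: 60 + 30 = 90
  bin 9: 60 = 60
  bin 10: 50 = 50
That uses only 10 ≤ 11, so 11 bins are enough.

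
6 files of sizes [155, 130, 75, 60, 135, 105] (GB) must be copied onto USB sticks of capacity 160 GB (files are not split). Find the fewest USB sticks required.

5

Total = 155 + 135 + 130 + 105 + 75 + 60 = 660 GB.
Lower bound: ⌈660/160⌉ = 5 USB sticks.
A packing using 5 USB sticks:
  USB stick 1: 155 = 155
  USB stick 2: 135 = 135
  USB stick 3: 130 = 130
  USB stick 4: 105 = 105
  USB stick 5: 75 + 60 = 135
This matches the lower bound, so 5 is optimal.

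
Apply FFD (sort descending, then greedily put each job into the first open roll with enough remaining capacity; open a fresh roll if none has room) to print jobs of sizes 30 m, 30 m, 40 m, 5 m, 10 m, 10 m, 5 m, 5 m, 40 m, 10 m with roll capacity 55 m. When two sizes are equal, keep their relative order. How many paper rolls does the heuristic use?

Sorted descending: 40, 40, 30, 30, 10, 10, 10, 5, 5, 5.
  40 → roll 1 (new)  [load 40/55]
  40 → roll 2 (new)  [load 40/55]
  30 → roll 3 (new)  [load 30/55]
  30 → roll 4 (new)  [load 30/55]
  10 → roll 1  [load 50/55]
  10 → roll 2  [load 50/55]
  10 → roll 3  [load 40/55]
  5 → roll 1  [load 55/55]
  5 → roll 2  [load 55/55]
  5 → roll 3  [load 45/55]
4 paper rolls opened.

4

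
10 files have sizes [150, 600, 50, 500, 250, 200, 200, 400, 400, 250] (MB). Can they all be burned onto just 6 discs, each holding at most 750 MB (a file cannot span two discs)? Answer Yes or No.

A valid assignment using 5 discs:
  disc 1: 600 + 150 = 750
  disc 2: 500 + 250 = 750
  disc 3: 400 + 250 + 50 = 700
  disc 4: 400 + 200 = 600
  disc 5: 200 = 200
That uses only 5 ≤ 6, so 6 discs are enough.

Yes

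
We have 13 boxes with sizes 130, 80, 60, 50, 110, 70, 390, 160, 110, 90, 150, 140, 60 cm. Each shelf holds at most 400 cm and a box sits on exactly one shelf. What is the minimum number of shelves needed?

Total = 390 + 160 + 150 + 140 + 130 + 110 + 110 + 90 + 80 + 70 + 60 + 60 + 50 = 1600 cm.
Lower bound: ⌈1600/400⌉ = 4 shelves.
A packing using 5 shelves:
  shelf 1: 390 = 390
  shelf 2: 160 + 150 + 90 = 400
  shelf 3: 140 + 130 + 110 = 380
  shelf 4: 110 + 80 + 70 + 60 + 60 = 380
  shelf 5: 50 = 50
No arrangement into 4 shelves stays within capacity, so 5 is optimal.

5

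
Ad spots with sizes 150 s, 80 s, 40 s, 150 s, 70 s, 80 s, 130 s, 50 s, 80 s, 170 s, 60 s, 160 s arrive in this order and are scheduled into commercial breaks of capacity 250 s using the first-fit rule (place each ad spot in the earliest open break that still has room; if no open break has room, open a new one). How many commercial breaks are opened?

6

  150 → break 1 (new)  [load 150/250]
  80 → break 1  [load 230/250]
  40 → break 2 (new)  [load 40/250]
  150 → break 2  [load 190/250]
  70 → break 3 (new)  [load 70/250]
  80 → break 3  [load 150/250]
  130 → break 4 (new)  [load 130/250]
  50 → break 2  [load 240/250]
  80 → break 3  [load 230/250]
  170 → break 5 (new)  [load 170/250]
  60 → break 4  [load 190/250]
  160 → break 6 (new)  [load 160/250]
6 commercial breaks opened.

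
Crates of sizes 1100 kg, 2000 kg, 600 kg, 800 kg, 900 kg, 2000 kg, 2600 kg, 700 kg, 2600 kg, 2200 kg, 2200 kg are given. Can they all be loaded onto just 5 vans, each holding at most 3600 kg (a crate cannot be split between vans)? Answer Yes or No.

No

Total = 17700 kg; ⌈17700/3600⌉ = 5.
6 crates each exceed half the capacity and cannot share a van, forcing at least 6 vans.
At least 6 vans are required, but only 5 are allowed.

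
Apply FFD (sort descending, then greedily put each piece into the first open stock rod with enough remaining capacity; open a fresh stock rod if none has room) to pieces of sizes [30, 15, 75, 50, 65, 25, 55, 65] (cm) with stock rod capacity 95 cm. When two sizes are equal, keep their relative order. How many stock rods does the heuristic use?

5

Sorted descending: 75, 65, 65, 55, 50, 30, 25, 15.
  75 → stock rod 1 (new)  [load 75/95]
  65 → stock rod 2 (new)  [load 65/95]
  65 → stock rod 3 (new)  [load 65/95]
  55 → stock rod 4 (new)  [load 55/95]
  50 → stock rod 5 (new)  [load 50/95]
  30 → stock rod 2  [load 95/95]
  25 → stock rod 3  [load 90/95]
  15 → stock rod 1  [load 90/95]
5 stock rods opened.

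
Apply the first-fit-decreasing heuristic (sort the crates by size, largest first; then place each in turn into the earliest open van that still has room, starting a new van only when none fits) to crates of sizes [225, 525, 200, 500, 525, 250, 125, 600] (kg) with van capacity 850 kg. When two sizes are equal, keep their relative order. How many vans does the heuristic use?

4

Sorted descending: 600, 525, 525, 500, 250, 225, 200, 125.
  600 → van 1 (new)  [load 600/850]
  525 → van 2 (new)  [load 525/850]
  525 → van 3 (new)  [load 525/850]
  500 → van 4 (new)  [load 500/850]
  250 → van 1  [load 850/850]
  225 → van 2  [load 750/850]
  200 → van 3  [load 725/850]
  125 → van 3  [load 850/850]
4 vans opened.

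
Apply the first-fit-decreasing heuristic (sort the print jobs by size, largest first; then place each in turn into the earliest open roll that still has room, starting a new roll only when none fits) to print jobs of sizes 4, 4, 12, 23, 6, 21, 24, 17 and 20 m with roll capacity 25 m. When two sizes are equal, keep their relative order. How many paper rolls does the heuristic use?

6

Sorted descending: 24, 23, 21, 20, 17, 12, 6, 4, 4.
  24 → roll 1 (new)  [load 24/25]
  23 → roll 2 (new)  [load 23/25]
  21 → roll 3 (new)  [load 21/25]
  20 → roll 4 (new)  [load 20/25]
  17 → roll 5 (new)  [load 17/25]
  12 → roll 6 (new)  [load 12/25]
  6 → roll 5  [load 23/25]
  4 → roll 3  [load 25/25]
  4 → roll 4  [load 24/25]
6 paper rolls opened.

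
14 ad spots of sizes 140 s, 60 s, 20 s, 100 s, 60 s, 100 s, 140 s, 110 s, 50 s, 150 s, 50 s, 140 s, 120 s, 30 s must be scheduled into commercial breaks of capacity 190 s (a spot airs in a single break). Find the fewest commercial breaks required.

8

Total = 150 + 140 + 140 + 140 + 120 + 110 + 100 + 100 + 60 + 60 + 50 + 50 + 30 + 20 = 1270 s.
Lower bound: ⌈1270/190⌉ = 7 commercial breaks.
Also, 8 ad spots each exceed 95 s, and no two of those can share a break, so at least 8 commercial breaks are needed.
A packing using 8 commercial breaks:
  break 1: 150 + 30 = 180
  break 2: 140 + 50 = 190
  break 3: 140 + 50 = 190
  break 4: 140 + 20 = 160
  break 5: 120 + 60 = 180
  break 6: 110 + 60 = 170
  break 7: 100 = 100
  break 8: 100 = 100
This matches the lower bound, so 8 is optimal.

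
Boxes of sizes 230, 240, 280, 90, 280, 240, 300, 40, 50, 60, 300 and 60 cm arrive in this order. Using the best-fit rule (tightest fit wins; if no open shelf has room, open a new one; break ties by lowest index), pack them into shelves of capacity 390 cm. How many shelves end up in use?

7

  230 → shelf 1 (new)  [load 230/390]
  240 → shelf 2 (new)  [load 240/390]
  280 → shelf 3 (new)  [load 280/390]
  90 → shelf 3  [load 370/390]
  280 → shelf 4 (new)  [load 280/390]
  240 → shelf 5 (new)  [load 240/390]
  300 → shelf 6 (new)  [load 300/390]
  40 → shelf 6  [load 340/390]
  50 → shelf 6  [load 390/390]
  60 → shelf 4  [load 340/390]
  300 → shelf 7 (new)  [load 300/390]
  60 → shelf 7  [load 360/390]
7 shelves opened.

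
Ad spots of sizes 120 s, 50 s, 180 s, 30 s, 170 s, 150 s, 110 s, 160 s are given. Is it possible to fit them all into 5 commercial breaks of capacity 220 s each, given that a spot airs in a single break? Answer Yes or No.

No

Total = 970 s; ⌈970/220⌉ = 5.
The bound of 5 does not rule out 5, but exhaustive search shows no assignment into 5 commercial breaks of capacity 220 s exists — the minimum is 6.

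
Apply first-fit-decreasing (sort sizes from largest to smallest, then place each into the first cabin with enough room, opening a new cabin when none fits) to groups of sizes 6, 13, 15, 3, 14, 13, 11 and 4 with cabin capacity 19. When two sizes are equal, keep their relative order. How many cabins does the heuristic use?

Sorted descending: 15, 14, 13, 13, 11, 6, 4, 3.
  15 → cabin 1 (new)  [load 15/19]
  14 → cabin 2 (new)  [load 14/19]
  13 → cabin 3 (new)  [load 13/19]
  13 → cabin 4 (new)  [load 13/19]
  11 → cabin 5 (new)  [load 11/19]
  6 → cabin 3  [load 19/19]
  4 → cabin 1  [load 19/19]
  3 → cabin 2  [load 17/19]
5 cabins opened.

5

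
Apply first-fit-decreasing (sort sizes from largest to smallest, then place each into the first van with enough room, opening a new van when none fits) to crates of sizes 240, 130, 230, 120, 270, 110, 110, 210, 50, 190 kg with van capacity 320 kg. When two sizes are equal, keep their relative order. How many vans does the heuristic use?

Sorted descending: 270, 240, 230, 210, 190, 130, 120, 110, 110, 50.
  270 → van 1 (new)  [load 270/320]
  240 → van 2 (new)  [load 240/320]
  230 → van 3 (new)  [load 230/320]
  210 → van 4 (new)  [load 210/320]
  190 → van 5 (new)  [load 190/320]
  130 → van 5  [load 320/320]
  120 → van 6 (new)  [load 120/320]
  110 → van 4  [load 320/320]
  110 → van 6  [load 230/320]
  50 → van 1  [load 320/320]
6 vans opened.

6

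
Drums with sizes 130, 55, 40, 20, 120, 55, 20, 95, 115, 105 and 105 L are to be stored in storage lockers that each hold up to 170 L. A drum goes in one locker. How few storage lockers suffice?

Total = 130 + 120 + 115 + 105 + 105 + 95 + 55 + 55 + 40 + 20 + 20 = 860 L.
Lower bound: ⌈860/170⌉ = 6 storage lockers.
A packing using 6 storage lockers:
  locker 1: 130 + 40 = 170
  locker 2: 120 + 20 + 20 = 160
  locker 3: 115 + 55 = 170
  locker 4: 105 + 55 = 160
  locker 5: 105 = 105
  locker 6: 95 = 95
This matches the lower bound, so 6 is optimal.

6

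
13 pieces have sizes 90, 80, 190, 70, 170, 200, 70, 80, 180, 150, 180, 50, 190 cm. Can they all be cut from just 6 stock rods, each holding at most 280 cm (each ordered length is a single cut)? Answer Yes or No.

No

Total = 1700 cm; ⌈1700/280⌉ = 7.
At least 7 stock rods are required, but only 6 are allowed.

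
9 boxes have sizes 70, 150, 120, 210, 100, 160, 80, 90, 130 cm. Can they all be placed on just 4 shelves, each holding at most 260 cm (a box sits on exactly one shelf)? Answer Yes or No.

Total = 1110 cm; ⌈1110/260⌉ = 5.
At least 5 shelves are required, but only 4 are allowed.

No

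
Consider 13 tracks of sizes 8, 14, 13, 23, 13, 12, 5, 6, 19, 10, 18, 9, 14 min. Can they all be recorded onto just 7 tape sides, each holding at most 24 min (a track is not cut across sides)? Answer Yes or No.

No

Total = 164 min; ⌈164/24⌉ = 7.
The bound of 7 does not rule out 7, but exhaustive search shows no assignment into 7 tape sides of capacity 24 min exists — the minimum is 8.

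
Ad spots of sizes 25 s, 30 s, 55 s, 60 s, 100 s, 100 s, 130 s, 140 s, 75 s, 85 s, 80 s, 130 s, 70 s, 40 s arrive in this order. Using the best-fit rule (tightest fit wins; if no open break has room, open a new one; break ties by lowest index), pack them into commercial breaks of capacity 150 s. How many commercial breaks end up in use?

9

  25 → break 1 (new)  [load 25/150]
  30 → break 1  [load 55/150]
  55 → break 1  [load 110/150]
  60 → break 2 (new)  [load 60/150]
  100 → break 3 (new)  [load 100/150]
  100 → break 4 (new)  [load 100/150]
  130 → break 5 (new)  [load 130/150]
  140 → break 6 (new)  [load 140/150]
  75 → break 2  [load 135/150]
  85 → break 7 (new)  [load 85/150]
  80 → break 8 (new)  [load 80/150]
  130 → break 9 (new)  [load 130/150]
  70 → break 8  [load 150/150]
  40 → break 1  [load 150/150]
9 commercial breaks opened.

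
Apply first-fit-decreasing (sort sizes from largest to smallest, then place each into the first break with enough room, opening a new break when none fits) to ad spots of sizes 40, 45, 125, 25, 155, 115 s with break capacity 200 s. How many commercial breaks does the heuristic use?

Sorted descending: 155, 125, 115, 45, 40, 25.
  155 → break 1 (new)  [load 155/200]
  125 → break 2 (new)  [load 125/200]
  115 → break 3 (new)  [load 115/200]
  45 → break 1  [load 200/200]
  40 → break 2  [load 165/200]
  25 → break 2  [load 190/200]
3 commercial breaks opened.

3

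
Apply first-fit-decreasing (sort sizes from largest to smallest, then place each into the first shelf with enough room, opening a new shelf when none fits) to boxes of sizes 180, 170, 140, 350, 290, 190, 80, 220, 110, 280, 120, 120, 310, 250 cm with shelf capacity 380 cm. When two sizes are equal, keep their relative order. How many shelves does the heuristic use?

Sorted descending: 350, 310, 290, 280, 250, 220, 190, 180, 170, 140, 120, 120, 110, 80.
  350 → shelf 1 (new)  [load 350/380]
  310 → shelf 2 (new)  [load 310/380]
  290 → shelf 3 (new)  [load 290/380]
  280 → shelf 4 (new)  [load 280/380]
  250 → shelf 5 (new)  [load 250/380]
  220 → shelf 6 (new)  [load 220/380]
  190 → shelf 7 (new)  [load 190/380]
  180 → shelf 7  [load 370/380]
  170 → shelf 8 (new)  [load 170/380]
  140 → shelf 6  [load 360/380]
  120 → shelf 5  [load 370/380]
  120 → shelf 8  [load 290/380]
  110 → shelf 9 (new)  [load 110/380]
  80 → shelf 3  [load 370/380]
9 shelves opened.

9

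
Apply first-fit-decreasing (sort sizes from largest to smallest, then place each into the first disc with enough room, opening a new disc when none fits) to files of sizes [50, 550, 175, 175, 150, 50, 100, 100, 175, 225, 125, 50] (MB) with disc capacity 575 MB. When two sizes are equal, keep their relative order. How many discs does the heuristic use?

4

Sorted descending: 550, 225, 175, 175, 175, 150, 125, 100, 100, 50, 50, 50.
  550 → disc 1 (new)  [load 550/575]
  225 → disc 2 (new)  [load 225/575]
  175 → disc 2  [load 400/575]
  175 → disc 2  [load 575/575]
  175 → disc 3 (new)  [load 175/575]
  150 → disc 3  [load 325/575]
  125 → disc 3  [load 450/575]
  100 → disc 3  [load 550/575]
  100 → disc 4 (new)  [load 100/575]
  50 → disc 4  [load 150/575]
  50 → disc 4  [load 200/575]
  50 → disc 4  [load 250/575]
4 discs opened.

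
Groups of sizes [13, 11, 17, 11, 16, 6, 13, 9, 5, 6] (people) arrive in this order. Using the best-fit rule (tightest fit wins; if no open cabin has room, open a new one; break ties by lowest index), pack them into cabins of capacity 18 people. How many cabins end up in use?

7

  13 → cabin 1 (new)  [load 13/18]
  11 → cabin 2 (new)  [load 11/18]
  17 → cabin 3 (new)  [load 17/18]
  11 → cabin 4 (new)  [load 11/18]
  16 → cabin 5 (new)  [load 16/18]
  6 → cabin 2  [load 17/18]
  13 → cabin 6 (new)  [load 13/18]
  9 → cabin 7 (new)  [load 9/18]
  5 → cabin 1  [load 18/18]
  6 → cabin 4  [load 17/18]
7 cabins opened.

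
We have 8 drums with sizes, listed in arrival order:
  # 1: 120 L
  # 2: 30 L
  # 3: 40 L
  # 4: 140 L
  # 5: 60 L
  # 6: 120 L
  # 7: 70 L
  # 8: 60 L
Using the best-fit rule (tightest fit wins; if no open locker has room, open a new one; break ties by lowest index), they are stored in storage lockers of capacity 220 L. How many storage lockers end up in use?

4

  120 → locker 1 (new)  [load 120/220]
  30 → locker 1  [load 150/220]
  40 → locker 1  [load 190/220]
  140 → locker 2 (new)  [load 140/220]
  60 → locker 2  [load 200/220]
  120 → locker 3 (new)  [load 120/220]
  70 → locker 3  [load 190/220]
  60 → locker 4 (new)  [load 60/220]
4 storage lockers opened.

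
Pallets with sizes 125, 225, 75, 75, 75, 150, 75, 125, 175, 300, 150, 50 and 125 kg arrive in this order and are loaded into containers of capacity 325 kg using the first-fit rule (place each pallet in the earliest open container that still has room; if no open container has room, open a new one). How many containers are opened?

6

  125 → container 1 (new)  [load 125/325]
  225 → container 2 (new)  [load 225/325]
  75 → container 1  [load 200/325]
  75 → container 1  [load 275/325]
  75 → container 2  [load 300/325]
  150 → container 3 (new)  [load 150/325]
  75 → container 3  [load 225/325]
  125 → container 4 (new)  [load 125/325]
  175 → container 4  [load 300/325]
  300 → container 5 (new)  [load 300/325]
  150 → container 6 (new)  [load 150/325]
  50 → container 1  [load 325/325]
  125 → container 6  [load 275/325]
6 containers opened.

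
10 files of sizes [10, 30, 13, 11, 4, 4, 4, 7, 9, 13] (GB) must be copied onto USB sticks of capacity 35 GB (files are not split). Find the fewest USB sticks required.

4

Total = 30 + 13 + 13 + 11 + 10 + 9 + 7 + 4 + 4 + 4 = 105 GB.
Lower bound: ⌈105/35⌉ = 3 USB sticks.
A packing using 4 USB sticks:
  USB stick 1: 30 + 4 = 34
  USB stick 2: 13 + 13 + 9 = 35
  USB stick 3: 11 + 10 + 7 + 4 = 32
  USB stick 4: 4 = 4
No arrangement into 3 USB sticks stays within capacity, so 4 is optimal.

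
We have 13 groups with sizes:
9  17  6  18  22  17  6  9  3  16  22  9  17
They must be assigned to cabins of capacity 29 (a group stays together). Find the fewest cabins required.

Total = 22 + 22 + 18 + 17 + 17 + 17 + 16 + 9 + 9 + 9 + 6 + 6 + 3 = 171.
Lower bound: ⌈171/29⌉ = 6 cabins.
Also, 7 groups each exceed 29/2, and no two of those can share a cabin, so at least 7 cabins are needed.
A packing using 7 cabins:
  cabin 1: 22 + 6 = 28
  cabin 2: 22 + 6 = 28
  cabin 3: 18 + 9 = 27
  cabin 4: 17 + 9 + 3 = 29
  cabin 5: 17 + 9 = 26
  cabin 6: 17 = 17
  cabin 7: 16 = 16
This matches the lower bound, so 7 is optimal.

7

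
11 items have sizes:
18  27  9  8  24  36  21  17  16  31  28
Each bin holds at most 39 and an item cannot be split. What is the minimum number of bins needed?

7

Total = 36 + 31 + 28 + 27 + 24 + 21 + 18 + 17 + 16 + 9 + 8 = 235.
Lower bound: ⌈235/39⌉ = 7 bins.
A packing using 7 bins:
  bin 1: 36 = 36
  bin 2: 31 + 8 = 39
  bin 3: 28 + 9 = 37
  bin 4: 27 = 27
  bin 5: 24 = 24
  bin 6: 21 + 18 = 39
  bin 7: 17 + 16 = 33
This matches the lower bound, so 7 is optimal.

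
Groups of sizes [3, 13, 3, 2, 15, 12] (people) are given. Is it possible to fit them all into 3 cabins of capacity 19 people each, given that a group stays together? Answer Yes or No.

A valid assignment using 3 cabins:
  cabin 1: 15 + 3 = 18
  cabin 2: 13 + 3 + 2 = 18
  cabin 3: 12 = 12
Every load is within 19 people, so 3 cabins suffice.

Yes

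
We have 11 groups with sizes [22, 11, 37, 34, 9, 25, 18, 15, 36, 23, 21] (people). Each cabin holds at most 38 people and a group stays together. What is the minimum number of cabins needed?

Total = 37 + 36 + 34 + 25 + 23 + 22 + 21 + 18 + 15 + 11 + 9 = 251 people.
Lower bound: ⌈251/38⌉ = 7 cabins.
A packing using 8 cabins:
  cabin 1: 37 = 37
  cabin 2: 36 = 36
  cabin 3: 34 = 34
  cabin 4: 25 + 11 = 36
  cabin 5: 23 + 15 = 38
  cabin 6: 22 + 9 = 31
  cabin 7: 21 = 21
  cabin 8: 18 = 18
No arrangement into 7 cabins stays within capacity, so 8 is optimal.

8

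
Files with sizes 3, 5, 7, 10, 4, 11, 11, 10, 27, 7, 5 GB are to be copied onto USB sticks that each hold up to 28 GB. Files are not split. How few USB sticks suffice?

4

Total = 27 + 11 + 11 + 10 + 10 + 7 + 7 + 5 + 5 + 4 + 3 = 100 GB.
Lower bound: ⌈100/28⌉ = 4 USB sticks.
A packing using 4 USB sticks:
  USB stick 1: 27 = 27
  USB stick 2: 11 + 11 + 5 = 27
  USB stick 3: 10 + 10 + 7 = 27
  USB stick 4: 7 + 5 + 4 + 3 = 19
This matches the lower bound, so 4 is optimal.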